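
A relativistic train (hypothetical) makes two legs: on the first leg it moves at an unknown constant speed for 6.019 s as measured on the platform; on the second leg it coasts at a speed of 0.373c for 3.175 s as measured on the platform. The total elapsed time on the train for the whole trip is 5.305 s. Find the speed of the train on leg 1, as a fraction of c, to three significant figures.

Leg 1: speed unknown; τ_1 = 6.019/γ_1.
Leg 2: γ = 1/√(1 − 0.373²) = 1/√0.8609 = 1.078; τ_2 = 3.175/1.078 = 2.946 s.
Total proper time: τ_1 + 2.946 = 5.305, so τ_1 = 5.305 − 2.946 = 2.359 s.
γ_1 = 6.019/2.359 = 2.551; β = √(1 − 1/γ²) = √0.8464.

β = 0.920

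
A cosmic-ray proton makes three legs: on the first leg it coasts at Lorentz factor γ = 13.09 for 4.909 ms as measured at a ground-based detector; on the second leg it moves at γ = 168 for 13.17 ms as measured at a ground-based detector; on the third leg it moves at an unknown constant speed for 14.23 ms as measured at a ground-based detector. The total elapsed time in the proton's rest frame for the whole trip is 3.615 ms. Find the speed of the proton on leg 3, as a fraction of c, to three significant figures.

Leg 1: γ = 13.09; τ_1 = 4.909/13.09 = 0.3750 ms.
Leg 2: γ = 168; τ_2 = 13.17/168.0 = 0.07839 ms.
Leg 3: speed unknown; τ_3 = 14.23/γ_3.
Total proper time: 0.3750 + 0.07839 + τ_3 = 3.615, so τ_3 = 3.615 − 0.4534 = 3.162 ms.
γ_3 = 14.23/3.162 = 4.501; β = √(1 − 1/γ²) = √0.9506.

β = 0.975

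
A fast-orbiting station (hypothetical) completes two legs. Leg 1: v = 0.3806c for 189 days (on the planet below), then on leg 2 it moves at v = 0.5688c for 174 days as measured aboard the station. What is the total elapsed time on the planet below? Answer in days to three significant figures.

Leg 1: 189 days is already measured on the planet below.
Leg 2: γ = 1/√(1 − 0.5688²) = 1/√0.6765 = 1.216; Δt_2 = 1.216 × 174 = 211.6 days.
Total: 189.0 + 211.6 days.

Δt = 401 days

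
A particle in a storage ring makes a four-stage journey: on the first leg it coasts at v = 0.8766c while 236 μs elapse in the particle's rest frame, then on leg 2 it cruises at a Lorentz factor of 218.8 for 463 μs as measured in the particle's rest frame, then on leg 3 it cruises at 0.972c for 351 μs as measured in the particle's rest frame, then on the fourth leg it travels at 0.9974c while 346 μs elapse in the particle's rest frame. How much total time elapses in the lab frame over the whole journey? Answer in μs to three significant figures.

Δt = 1.08×10⁵ μs

Leg 1: γ = 1/√(1 − 0.8766²) = 1/√0.2316 = 2.078; Δt_1 = 2.078 × 236 = 490.4 μs.
Leg 2: γ = 218.8; Δt_2 = 218.8 × 463 = 1.013×10⁵ μs.
Leg 3: γ = 1/√(1 − 0.972²) = 1/√0.05522 = 4.256; Δt_3 = 4.256 × 351 = 1494 μs.
Leg 4: γ = 1/√(1 − 0.9974²) = 1/√0.005193 = 13.88; Δt_4 = 13.88 × 346 = 4801 μs.
Total: 490.4 + 1.013×10⁵ + 1494 + 4801 μs.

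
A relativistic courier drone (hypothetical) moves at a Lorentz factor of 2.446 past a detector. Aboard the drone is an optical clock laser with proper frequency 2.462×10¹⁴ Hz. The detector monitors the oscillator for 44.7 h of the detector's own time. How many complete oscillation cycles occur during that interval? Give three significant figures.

N = 1.62×10¹⁹

γ = 2.446
During 44.7 h of lab time, the oscillator's proper time advances by τ = Δt/γ = 44.7/2.446 = 18.27 h = 6.579×10⁴ s.
N = f × τ = 2.462×10¹⁴ × 6.579×10⁴ = 1.620×10¹⁹.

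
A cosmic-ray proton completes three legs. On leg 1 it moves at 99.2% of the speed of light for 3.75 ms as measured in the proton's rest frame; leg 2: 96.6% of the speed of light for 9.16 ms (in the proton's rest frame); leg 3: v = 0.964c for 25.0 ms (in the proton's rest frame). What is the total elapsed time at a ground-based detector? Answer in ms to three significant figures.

Δt = 159 ms

Leg 1: β = 0.992; γ = 1/√(1 − 0.992²) = 1/√0.01594 = 7.922; Δt_1 = 7.922 × 3.75 = 29.71 ms.
Leg 2: β = 0.966; γ = 1/√(1 − 0.966²) = 1/√0.06684 = 3.868; Δt_2 = 3.868 × 9.16 = 35.43 ms.
Leg 3: γ = 1/√(1 − 0.964²) = 1/√0.07070 = 3.761; Δt_3 = 3.761 × 25.0 = 94.02 ms.
Total: 29.71 + 35.43 + 94.02 ms.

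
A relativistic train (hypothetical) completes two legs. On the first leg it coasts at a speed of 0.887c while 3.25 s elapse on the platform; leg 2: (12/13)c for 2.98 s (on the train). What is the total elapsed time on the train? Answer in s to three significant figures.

Leg 1: γ = 1/√(1 − 0.887²) = 1/√0.2132 = 2.166; τ_1 = 3.25/2.166 = 1.501 s.
Leg 2: 2.98 s is already measured on the train.
Total: 1.501 + 2.980 s.

τ = 4.48 s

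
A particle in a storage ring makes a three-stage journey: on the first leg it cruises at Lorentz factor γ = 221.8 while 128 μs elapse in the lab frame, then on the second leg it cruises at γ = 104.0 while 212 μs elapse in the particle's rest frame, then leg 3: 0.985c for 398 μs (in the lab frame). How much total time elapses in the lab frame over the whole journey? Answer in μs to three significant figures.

Δt = 2.26×10⁴ μs

Leg 1: 128 μs is already measured in the lab frame.
Leg 2: γ = 104.0; Δt_2 = 104.0 × 212 = 2.205×10⁴ μs.
Leg 3: 398 μs is already measured in the lab frame.
Total: 128.0 + 2.205×10⁴ + 398.0 μs.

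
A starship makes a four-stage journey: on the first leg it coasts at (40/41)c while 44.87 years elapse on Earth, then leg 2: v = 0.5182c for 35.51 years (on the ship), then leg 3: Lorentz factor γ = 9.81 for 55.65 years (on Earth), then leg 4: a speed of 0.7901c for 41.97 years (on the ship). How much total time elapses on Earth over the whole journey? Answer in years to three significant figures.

Leg 1: 44.87 years is already measured on Earth.
Leg 2: γ = 1/√(1 − 0.5182²) = 1/√0.7315 = 1.169; Δt_2 = 1.169 × 35.51 = 41.52 years.
Leg 3: 55.65 years is already measured on Earth.
Leg 4: γ = 1/√(1 − 0.7901²) = 1/√0.3757 = 1.631; Δt_4 = 1.631 × 41.97 = 68.47 years.
Total: 44.87 + 41.52 + 55.65 + 68.47 years.

Δt = 211 years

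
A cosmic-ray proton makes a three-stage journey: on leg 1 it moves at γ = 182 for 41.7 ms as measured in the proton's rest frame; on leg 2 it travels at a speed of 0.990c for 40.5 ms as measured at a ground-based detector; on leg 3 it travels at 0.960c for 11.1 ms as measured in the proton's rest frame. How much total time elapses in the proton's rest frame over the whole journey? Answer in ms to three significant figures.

τ = 58.5 ms

Leg 1: 41.7 ms is already measured in the proton's rest frame.
Leg 2: γ = 1/√(1 − 0.990²) = 1/√0.01990 = 7.089; τ_2 = 40.5/7.089 = 5.713 ms.
Leg 3: 11.1 ms is already measured in the proton's rest frame.
Total: 41.70 + 5.713 + 11.10 ms.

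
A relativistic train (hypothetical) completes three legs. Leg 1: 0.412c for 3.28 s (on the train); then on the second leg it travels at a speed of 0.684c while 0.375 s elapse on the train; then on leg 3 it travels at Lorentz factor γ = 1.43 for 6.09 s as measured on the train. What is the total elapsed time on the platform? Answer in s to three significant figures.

Δt = 12.8 s

Leg 1: γ = 1/√(1 − 0.412²) = 1/√0.8303 = 1.097; Δt_1 = 1.097 × 3.28 = 3.600 s.
Leg 2: γ = 1/√(1 − 0.684²) = 1/√0.5321 = 1.371; Δt_2 = 1.371 × 0.375 = 0.5141 s.
Leg 3: γ = 1.43; Δt_3 = 1.430 × 6.09 = 8.709 s.
Total: 3.600 + 0.5141 + 8.709 s.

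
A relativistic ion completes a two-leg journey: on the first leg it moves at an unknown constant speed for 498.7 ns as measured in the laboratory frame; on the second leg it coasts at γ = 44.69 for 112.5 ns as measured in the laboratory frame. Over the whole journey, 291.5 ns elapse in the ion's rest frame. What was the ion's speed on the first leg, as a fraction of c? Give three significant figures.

Leg 1: speed unknown; τ_1 = 498.7/γ_1.
Leg 2: γ = 44.69; τ_2 = 112.5/44.69 = 2.517 ns.
Total proper time: τ_1 + 2.517 = 291.5, so τ_1 = 291.5 − 2.517 = 289.0 ns.
γ_1 = 498.7/289.0 = 1.726; β = √(1 − 1/γ²) = √0.6642.

β = 0.815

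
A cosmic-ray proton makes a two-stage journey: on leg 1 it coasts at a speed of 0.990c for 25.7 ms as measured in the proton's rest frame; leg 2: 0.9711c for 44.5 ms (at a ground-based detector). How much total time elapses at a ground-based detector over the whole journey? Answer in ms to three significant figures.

Δt = 227 ms

Leg 1: γ = 1/√(1 − 0.990²) = 1/√0.01990 = 7.089; Δt_1 = 7.089 × 25.7 = 182.2 ms.
Leg 2: 44.5 ms is already measured at a ground-based detector.
Total: 182.2 + 44.50 ms.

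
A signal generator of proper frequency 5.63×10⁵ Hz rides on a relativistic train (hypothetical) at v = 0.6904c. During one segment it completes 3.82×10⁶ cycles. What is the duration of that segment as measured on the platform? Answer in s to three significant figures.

γ = 1/√(1 − 0.6904²) = 1/√0.5233 = 1.382
Proper time for N cycles: τ = N/f = 3.82×10⁶/(5.63×10⁵) = 6.785×10⁰ s = 6.785 s.
Lab-frame duration Δt = γτ = 1.382 × 6.785 = 9.379 s.

Δt = 9.38 s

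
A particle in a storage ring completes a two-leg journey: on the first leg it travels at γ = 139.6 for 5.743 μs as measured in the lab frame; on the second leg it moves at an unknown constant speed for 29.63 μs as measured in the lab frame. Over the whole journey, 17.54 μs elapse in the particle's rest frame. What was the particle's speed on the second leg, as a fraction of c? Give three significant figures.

Leg 1: γ = 139.6; τ_1 = 5.743/139.6 = 0.04114 μs.
Leg 2: speed unknown; τ_2 = 29.63/γ_2.
Total proper time: 0.04114 + τ_2 = 17.54, so τ_2 = 17.54 − 0.04114 = 17.50 μs.
γ_2 = 29.63/17.50 = 1.693; β = √(1 − 1/γ²) = √0.6512.

β = 0.807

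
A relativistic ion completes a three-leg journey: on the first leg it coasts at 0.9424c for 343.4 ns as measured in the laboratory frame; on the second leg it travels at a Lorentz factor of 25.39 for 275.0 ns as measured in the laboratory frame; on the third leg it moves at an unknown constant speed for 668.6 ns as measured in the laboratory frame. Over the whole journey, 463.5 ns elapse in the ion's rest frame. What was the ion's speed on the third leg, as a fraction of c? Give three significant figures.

β = 0.863

Leg 1: γ = 1/√(1 − 0.9424²) = 1/√0.1119 = 2.990; τ_1 = 343.4/2.990 = 114.9 ns.
Leg 2: γ = 25.39; τ_2 = 275.0/25.39 = 10.83 ns.
Leg 3: speed unknown; τ_3 = 668.6/γ_3.
Total proper time: 114.9 + 10.83 + τ_3 = 463.5, so τ_3 = 463.5 − 125.7 = 337.8 ns.
γ_3 = 668.6/337.8 = 1.979; β = √(1 − 1/γ²) = √0.7447.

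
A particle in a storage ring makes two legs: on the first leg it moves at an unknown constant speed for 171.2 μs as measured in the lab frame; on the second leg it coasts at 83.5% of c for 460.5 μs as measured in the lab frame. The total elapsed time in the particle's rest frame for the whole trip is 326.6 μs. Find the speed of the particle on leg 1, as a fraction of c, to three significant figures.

Leg 1: speed unknown; τ_1 = 171.2/γ_1.
Leg 2: β = 0.835; γ = 1/√(1 − 0.835²) = 1/√0.3028 = 1.817; τ_2 = 460.5/1.817 = 253.4 μs.
Total proper time: τ_1 + 253.4 = 326.6, so τ_1 = 326.6 − 253.4 = 73.21 μs.
γ_1 = 171.2/73.21 = 2.338; β = √(1 − 1/γ²) = √0.8171.

β = 0.904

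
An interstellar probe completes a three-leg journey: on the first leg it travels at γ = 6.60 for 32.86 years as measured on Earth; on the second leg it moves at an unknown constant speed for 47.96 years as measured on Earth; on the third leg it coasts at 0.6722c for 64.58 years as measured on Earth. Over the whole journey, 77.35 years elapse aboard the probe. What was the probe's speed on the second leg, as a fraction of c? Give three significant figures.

Leg 1: γ = 6.60; τ_1 = 32.86/6.600 = 4.979 years.
Leg 2: speed unknown; τ_2 = 47.96/γ_2.
Leg 3: γ = 1/√(1 − 0.6722²) = 1/√0.5481 = 1.351; τ_3 = 64.58/1.351 = 47.81 years.
Total proper time: 4.979 + τ_2 + 47.81 = 77.35, so τ_2 = 77.35 − 52.79 = 24.56 years.
γ_2 = 47.96/24.56 = 1.953; β = √(1 − 1/γ²) = √0.7378.

β = 0.859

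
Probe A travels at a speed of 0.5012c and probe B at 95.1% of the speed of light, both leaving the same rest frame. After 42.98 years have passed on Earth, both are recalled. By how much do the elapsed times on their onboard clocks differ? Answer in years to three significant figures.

|τ_A − τ_B| = 23.9 years

A: γ = 1/√(1 − 0.5012²) = 1/√0.7488 = 1.156; τ_A = 42.98/1.156 = 37.19 years.
B: β = 0.951; γ = 1/√(1 − 0.951²) = 1/√0.09560 = 3.234; τ_B = 42.98/3.234 = 13.29 years.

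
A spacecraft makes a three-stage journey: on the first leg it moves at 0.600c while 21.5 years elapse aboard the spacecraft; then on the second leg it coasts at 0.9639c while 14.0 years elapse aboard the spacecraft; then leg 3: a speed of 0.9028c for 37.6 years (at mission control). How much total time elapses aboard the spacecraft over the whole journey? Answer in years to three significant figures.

Leg 1: 21.5 years is already measured aboard the spacecraft.
Leg 2: 14.0 years is already measured aboard the spacecraft.
Leg 3: γ = 1/√(1 − 0.9028²) = 1/√0.1850 = 2.325; τ_3 = 37.6/2.325 = 16.17 years.
Total: 21.50 + 14.00 + 16.17 years.

τ = 51.7 years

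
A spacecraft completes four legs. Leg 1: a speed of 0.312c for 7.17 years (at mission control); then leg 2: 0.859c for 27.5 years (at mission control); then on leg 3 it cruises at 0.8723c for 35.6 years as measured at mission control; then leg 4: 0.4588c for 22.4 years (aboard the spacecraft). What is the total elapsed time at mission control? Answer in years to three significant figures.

Δt = 95.5 years

Leg 1: 7.17 years is already measured at mission control.
Leg 2: 27.5 years is already measured at mission control.
Leg 3: 35.6 years is already measured at mission control.
Leg 4: γ = 1/√(1 − 0.4588²) = 1/√0.7895 = 1.125; Δt_4 = 1.125 × 22.4 = 25.21 years.
Total: 7.170 + 27.50 + 35.60 + 25.21 years.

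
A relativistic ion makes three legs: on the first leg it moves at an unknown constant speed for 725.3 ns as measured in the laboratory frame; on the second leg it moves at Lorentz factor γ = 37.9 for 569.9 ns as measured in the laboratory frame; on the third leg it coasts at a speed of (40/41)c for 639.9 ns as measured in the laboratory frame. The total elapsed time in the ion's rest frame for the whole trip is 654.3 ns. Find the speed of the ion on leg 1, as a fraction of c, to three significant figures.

Leg 1: speed unknown; τ_1 = 725.3/γ_1.
Leg 2: γ = 37.9; τ_2 = 569.9/37.90 = 15.04 ns.
Leg 3: γ = 1/√(1 − (40/41)²) = 41/9 ≈ 4.556; τ_3 = 639.9/4.556 = 140.5 ns.
Total proper time: τ_1 + 15.04 + 140.5 = 654.3, so τ_1 = 654.3 − 155.5 = 498.8 ns.
γ_1 = 725.3/498.8 = 1.454; β = √(1 − 1/γ²) = √0.5271.

β = 0.726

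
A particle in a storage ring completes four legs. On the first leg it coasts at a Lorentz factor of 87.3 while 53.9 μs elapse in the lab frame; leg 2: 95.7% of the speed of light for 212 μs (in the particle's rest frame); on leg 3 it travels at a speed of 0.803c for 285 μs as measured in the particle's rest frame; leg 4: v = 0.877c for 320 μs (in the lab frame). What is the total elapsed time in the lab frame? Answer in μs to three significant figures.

Leg 1: 53.9 μs is already measured in the lab frame.
Leg 2: β = 0.957; γ = 1/√(1 − 0.957²) = 1/√0.08415 = 3.447; Δt_2 = 3.447 × 212 = 730.8 μs.
Leg 3: γ = 1/√(1 − 0.803²) = 1/√0.3552 = 1.678; Δt_3 = 1.678 × 285 = 478.2 μs.
Leg 4: 320 μs is already measured in the lab frame.
Total: 53.90 + 730.8 + 478.2 + 320.0 μs.

Δt = 1580 μs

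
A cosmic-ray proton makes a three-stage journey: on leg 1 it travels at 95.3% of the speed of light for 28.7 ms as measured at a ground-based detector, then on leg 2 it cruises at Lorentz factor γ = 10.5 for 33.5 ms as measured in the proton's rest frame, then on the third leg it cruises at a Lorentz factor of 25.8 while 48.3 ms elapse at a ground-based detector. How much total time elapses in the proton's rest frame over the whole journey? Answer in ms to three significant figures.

τ = 44.1 ms

Leg 1: β = 0.953; γ = 1/√(1 − 0.953²) = 1/√0.09179 = 3.301; τ_1 = 28.7/3.301 = 8.695 ms.
Leg 2: 33.5 ms is already measured in the proton's rest frame.
Leg 3: γ = 25.8; τ_3 = 48.3/25.80 = 1.872 ms.
Total: 8.695 + 33.50 + 1.872 ms.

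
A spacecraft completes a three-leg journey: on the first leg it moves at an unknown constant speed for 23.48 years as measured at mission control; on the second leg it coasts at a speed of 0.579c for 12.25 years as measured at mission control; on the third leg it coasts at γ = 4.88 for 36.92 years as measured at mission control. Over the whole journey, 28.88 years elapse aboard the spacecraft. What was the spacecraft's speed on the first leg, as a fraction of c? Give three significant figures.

Leg 1: speed unknown; τ_1 = 23.48/γ_1.
Leg 2: γ = 1/√(1 − 0.579²) = 1/√0.6648 = 1.227; τ_2 = 12.25/1.227 = 9.988 years.
Leg 3: γ = 4.88; τ_3 = 36.92/4.880 = 7.566 years.
Total proper time: τ_1 + 9.988 + 7.566 = 28.88, so τ_1 = 28.88 − 17.55 = 11.33 years.
γ_1 = 23.48/11.33 = 2.073; β = √(1 − 1/γ²) = √0.7673.

β = 0.876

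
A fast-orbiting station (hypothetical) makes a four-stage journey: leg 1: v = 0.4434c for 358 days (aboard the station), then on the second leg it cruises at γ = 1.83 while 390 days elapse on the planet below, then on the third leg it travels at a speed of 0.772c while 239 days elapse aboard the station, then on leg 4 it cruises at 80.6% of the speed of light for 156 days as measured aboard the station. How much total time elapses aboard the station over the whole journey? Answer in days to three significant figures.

τ = 966 days

Leg 1: 358 days is already measured aboard the station.
Leg 2: γ = 1.83; τ_2 = 390/1.830 = 213.1 days.
Leg 3: 239 days is already measured aboard the station.
Leg 4: 156 days is already measured aboard the station.
Total: 358.0 + 213.1 + 239.0 + 156.0 days.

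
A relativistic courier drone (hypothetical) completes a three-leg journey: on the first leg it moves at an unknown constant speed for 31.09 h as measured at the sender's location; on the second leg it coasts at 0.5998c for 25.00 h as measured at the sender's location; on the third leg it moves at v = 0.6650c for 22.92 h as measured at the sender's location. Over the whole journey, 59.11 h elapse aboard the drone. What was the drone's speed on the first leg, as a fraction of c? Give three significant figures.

Leg 1: speed unknown; τ_1 = 31.09/γ_1.
Leg 2: γ = 1/√(1 − 0.5998²) = 1/√0.6402 = 1.250; τ_2 = 25.00/1.250 = 20.00 h.
Leg 3: γ = 1/√(1 − 0.6650²) = 1/√0.5578 = 1.339; τ_3 = 22.92/1.339 = 17.12 h.
Total proper time: τ_1 + 20.00 + 17.12 = 59.11, so τ_1 = 59.11 − 37.12 = 21.99 h.
γ_1 = 31.09/21.99 = 1.414; β = √(1 − 1/γ²) = √0.4998.

β = 0.707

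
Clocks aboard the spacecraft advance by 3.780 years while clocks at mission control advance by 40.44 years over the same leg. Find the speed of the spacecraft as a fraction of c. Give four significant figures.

v = 0.9956c

The proper time is measured aboard the spacecraft (both events occur at the spacecraft's location); Δt is measured at mission control. γ = Δt/τ = 40.44/3.780 = 10.70.
β = √(1 − 1/γ²) = √(1 − 0.008737) = √0.9913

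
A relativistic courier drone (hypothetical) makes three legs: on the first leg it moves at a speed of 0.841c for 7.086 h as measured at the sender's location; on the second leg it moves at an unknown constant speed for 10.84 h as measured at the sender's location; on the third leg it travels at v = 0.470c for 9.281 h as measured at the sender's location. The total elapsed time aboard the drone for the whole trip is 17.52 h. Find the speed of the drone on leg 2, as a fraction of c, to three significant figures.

β = 0.862

Leg 1: γ = 1/√(1 − 0.841²) = 1/√0.2927 = 1.848; τ_1 = 7.086/1.848 = 3.834 h.
Leg 2: speed unknown; τ_2 = 10.84/γ_2.
Leg 3: γ = 1/√(1 − 0.470²) = 1/√0.7791 = 1.133; τ_3 = 9.281/1.133 = 8.192 h.
Total proper time: 3.834 + τ_2 + 8.192 = 17.52, so τ_2 = 17.52 − 12.03 = 5.494 h.
γ_2 = 10.84/5.494 = 1.973; β = √(1 − 1/γ²) = √0.7431.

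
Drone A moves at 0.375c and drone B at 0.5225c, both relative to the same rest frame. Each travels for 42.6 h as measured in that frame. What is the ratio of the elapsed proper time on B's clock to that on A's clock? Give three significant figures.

τ_B/τ_A = 0.920

A: γ = 1/√(1 − 0.375²) = 1/√0.8594 = 1.079. B: γ = 1/√(1 − 0.5225²) = 1/√0.7270 = 1.173.
τ_A/τ_B = γ_B/γ_A = 1.173/1.079 = 1.087, so τ_B/τ_A = 0.9198.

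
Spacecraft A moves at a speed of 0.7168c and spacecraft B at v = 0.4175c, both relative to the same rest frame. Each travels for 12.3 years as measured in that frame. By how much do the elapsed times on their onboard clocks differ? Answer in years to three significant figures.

|τ_A − τ_B| = 2.60 years

A: γ = 1/√(1 − 0.7168²) = 1/√0.4862 = 1.434; τ_A = 12.3/1.434 = 8.577 years.
B: γ = 1/√(1 − 0.4175²) = 1/√0.8257 = 1.101; τ_B = 12.3/1.101 = 11.18 years.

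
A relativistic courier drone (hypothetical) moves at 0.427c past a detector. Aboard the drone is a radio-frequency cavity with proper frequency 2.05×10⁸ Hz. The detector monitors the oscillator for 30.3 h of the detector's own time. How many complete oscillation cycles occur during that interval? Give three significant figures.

N = 2.02×10¹³

γ = 1/√(1 − 0.427²) = 1/√0.8177 = 1.106
During 30.3 h of lab time, the oscillator's proper time advances by τ = Δt/γ = 30.3/1.106 = 27.40 h = 9.864×10⁴ s.
N = f × τ = 2.05×10⁸ × 9.864×10⁴ = 2.022×10¹³.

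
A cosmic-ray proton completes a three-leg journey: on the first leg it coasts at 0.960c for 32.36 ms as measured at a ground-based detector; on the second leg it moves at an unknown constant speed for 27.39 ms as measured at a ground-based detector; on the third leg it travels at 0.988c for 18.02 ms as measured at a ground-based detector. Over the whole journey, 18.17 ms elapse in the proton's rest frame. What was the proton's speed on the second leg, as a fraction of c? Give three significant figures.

β = 0.973

Leg 1: γ = 1/√(1 − 0.960²) = 25/7 ≈ 3.571; τ_1 = 32.36/3.571 = 9.061 ms.
Leg 2: speed unknown; τ_2 = 27.39/γ_2.
Leg 3: γ = 1/√(1 − 0.988²) = 1/√0.02386 = 6.474; τ_3 = 18.02/6.474 = 2.783 ms.
Total proper time: 9.061 + τ_2 + 2.783 = 18.17, so τ_2 = 18.17 − 11.84 = 6.326 ms.
γ_2 = 27.39/6.326 = 4.330; β = √(1 − 1/γ²) = √0.9467.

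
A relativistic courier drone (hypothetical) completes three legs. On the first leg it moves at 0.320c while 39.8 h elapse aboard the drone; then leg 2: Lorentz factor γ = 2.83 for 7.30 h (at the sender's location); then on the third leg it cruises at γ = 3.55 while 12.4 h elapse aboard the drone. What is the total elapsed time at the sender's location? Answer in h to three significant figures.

Δt = 93.3 h

Leg 1: γ = 1/√(1 − 0.320²) = 1/√0.8976 = 1.056; Δt_1 = 1.056 × 39.8 = 42.01 h.
Leg 2: 7.30 h is already measured at the sender's location.
Leg 3: γ = 3.55; Δt_3 = 3.550 × 12.4 = 44.02 h.
Total: 42.01 + 7.300 + 44.02 h.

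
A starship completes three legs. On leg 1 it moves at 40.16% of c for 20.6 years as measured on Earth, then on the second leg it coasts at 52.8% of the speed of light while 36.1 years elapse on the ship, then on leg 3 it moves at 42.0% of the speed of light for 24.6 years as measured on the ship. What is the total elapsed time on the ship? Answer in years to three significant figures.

Leg 1: β = 0.4016; γ = 1/√(1 − 0.4016²) = 1/√0.8387 = 1.092; τ_1 = 20.6/1.092 = 18.87 years.
Leg 2: 36.1 years is already measured on the ship.
Leg 3: 24.6 years is already measured on the ship.
Total: 18.87 + 36.10 + 24.60 years.

τ = 79.6 years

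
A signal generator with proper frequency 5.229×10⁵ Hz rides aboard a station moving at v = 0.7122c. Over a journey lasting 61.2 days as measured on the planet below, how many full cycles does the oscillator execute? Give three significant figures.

N = 1.94×10¹²

γ = 1/√(1 − 0.7122²) = 1/√0.4928 = 1.425
The oscillator's own cycle count is N = f × τ where τ is the proper time aboard the station. τ = Δt/γ = 61.2/1.425 = 42.96 days = 3.712×10⁶ s.
N = 5.229×10⁵ × 3.712×10⁶ = 1.941×10¹².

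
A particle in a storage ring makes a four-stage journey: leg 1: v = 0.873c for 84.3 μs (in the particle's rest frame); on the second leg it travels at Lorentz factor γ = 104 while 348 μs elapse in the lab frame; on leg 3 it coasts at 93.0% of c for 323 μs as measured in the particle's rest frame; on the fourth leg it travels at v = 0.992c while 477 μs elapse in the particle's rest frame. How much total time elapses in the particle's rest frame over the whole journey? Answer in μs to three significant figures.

Leg 1: 84.3 μs is already measured in the particle's rest frame.
Leg 2: γ = 104; τ_2 = 348/104.0 = 3.346 μs.
Leg 3: 323 μs is already measured in the particle's rest frame.
Leg 4: 477 μs is already measured in the particle's rest frame.
Total: 84.30 + 3.346 + 323.0 + 477.0 μs.

τ = 888 μs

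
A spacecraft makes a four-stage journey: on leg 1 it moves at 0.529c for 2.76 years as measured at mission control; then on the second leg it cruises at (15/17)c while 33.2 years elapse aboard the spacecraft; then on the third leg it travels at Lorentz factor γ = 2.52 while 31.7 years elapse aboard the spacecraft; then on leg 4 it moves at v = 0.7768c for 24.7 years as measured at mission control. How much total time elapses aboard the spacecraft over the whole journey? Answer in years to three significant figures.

Leg 1: γ = 1/√(1 − 0.529²) = 1/√0.7202 = 1.178; τ_1 = 2.76/1.178 = 2.342 years.
Leg 2: 33.2 years is already measured aboard the spacecraft.
Leg 3: 31.7 years is already measured aboard the spacecraft.
Leg 4: γ = 1/√(1 − 0.7768²) = 1/√0.3966 = 1.588; τ_4 = 24.7/1.588 = 15.55 years.
Total: 2.342 + 33.20 + 31.70 + 15.55 years.

τ = 82.8 years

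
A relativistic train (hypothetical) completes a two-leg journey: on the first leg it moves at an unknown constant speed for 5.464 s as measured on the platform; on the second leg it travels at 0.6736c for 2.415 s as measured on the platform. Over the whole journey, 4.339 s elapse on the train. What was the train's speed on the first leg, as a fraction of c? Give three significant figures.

Leg 1: speed unknown; τ_1 = 5.464/γ_1.
Leg 2: γ = 1/√(1 − 0.6736²) = 1/√0.5463 = 1.353; τ_2 = 2.415/1.353 = 1.785 s.
Total proper time: τ_1 + 1.785 = 4.339, so τ_1 = 4.339 − 1.785 = 2.554 s.
γ_1 = 5.464/2.554 = 2.139; β = √(1 − 1/γ²) = √0.7815.

β = 0.884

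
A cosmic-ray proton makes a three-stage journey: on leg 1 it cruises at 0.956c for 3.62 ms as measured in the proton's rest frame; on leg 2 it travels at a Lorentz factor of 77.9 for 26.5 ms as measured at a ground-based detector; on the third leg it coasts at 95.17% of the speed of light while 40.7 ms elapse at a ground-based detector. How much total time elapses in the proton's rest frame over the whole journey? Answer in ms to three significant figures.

Leg 1: 3.62 ms is already measured in the proton's rest frame.
Leg 2: γ = 77.9; τ_2 = 26.5/77.90 = 0.3402 ms.
Leg 3: β = 0.9517; γ = 1/√(1 − 0.9517²) = 1/√0.09427 = 3.257; τ_3 = 40.7/3.257 = 12.50 ms.
Total: 3.620 + 0.3402 + 12.50 ms.

τ = 16.5 ms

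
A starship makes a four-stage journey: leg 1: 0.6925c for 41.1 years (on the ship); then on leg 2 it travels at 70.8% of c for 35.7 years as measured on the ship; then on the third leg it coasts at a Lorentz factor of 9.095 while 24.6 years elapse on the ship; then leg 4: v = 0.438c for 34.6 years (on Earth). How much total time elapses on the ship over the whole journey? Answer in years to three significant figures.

Leg 1: 41.1 years is already measured on the ship.
Leg 2: 35.7 years is already measured on the ship.
Leg 3: 24.6 years is already measured on the ship.
Leg 4: γ = 1/√(1 − 0.438²) = 1/√0.8082 = 1.112; τ_4 = 34.6/1.112 = 31.10 years.
Total: 41.10 + 35.70 + 24.60 + 31.10 years.

τ = 133 years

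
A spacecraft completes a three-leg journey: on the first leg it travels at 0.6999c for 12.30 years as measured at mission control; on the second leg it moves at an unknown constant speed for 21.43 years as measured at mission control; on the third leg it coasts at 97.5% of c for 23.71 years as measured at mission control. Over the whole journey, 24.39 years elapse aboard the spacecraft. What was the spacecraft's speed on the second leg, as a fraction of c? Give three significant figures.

Leg 1: γ = 1/√(1 − 0.6999²) = 1/√0.5101 = 1.400; τ_1 = 12.30/1.400 = 8.785 years.
Leg 2: speed unknown; τ_2 = 21.43/γ_2.
Leg 3: β = 0.975; γ = 1/√(1 − 0.975²) = 1/√0.04938 = 4.500; τ_3 = 23.71/4.500 = 5.268 years.
Total proper time: 8.785 + τ_2 + 5.268 = 24.39, so τ_2 = 24.39 − 14.05 = 10.34 years.
γ_2 = 21.43/10.34 = 2.073; β = √(1 − 1/γ²) = √0.7674.

β = 0.876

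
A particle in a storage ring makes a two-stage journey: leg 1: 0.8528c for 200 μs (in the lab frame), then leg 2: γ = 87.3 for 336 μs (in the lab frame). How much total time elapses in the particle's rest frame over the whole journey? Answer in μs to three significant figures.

Leg 1: γ = 1/√(1 − 0.8528²) = 1/√0.2727 = 1.915; τ_1 = 200/1.915 = 104.4 μs.
Leg 2: γ = 87.3; τ_2 = 336/87.30 = 3.849 μs.
Total: 104.4 + 3.849 μs.

τ = 108 μs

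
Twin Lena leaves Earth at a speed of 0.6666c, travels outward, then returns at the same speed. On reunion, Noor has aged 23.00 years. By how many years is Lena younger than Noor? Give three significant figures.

Δt − τ = 5.86 years

γ = 1/√(1 − 0.6666²) = 1/√0.5556 = 1.342
Lena's elapsed proper time: τ = 23.00/1.342 = 17.14 years.
Age gap = Δt − τ = 23.00 − 17.14 years.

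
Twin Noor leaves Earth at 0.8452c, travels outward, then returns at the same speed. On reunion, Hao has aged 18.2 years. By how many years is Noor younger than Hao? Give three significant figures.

γ = 1/√(1 − 0.8452²) = 1/√0.2856 = 1.871
Noor's elapsed proper time: τ = 18.2/1.871 = 9.727 years.
Age gap = Δt − τ = 18.2 − 9.727 years.

Δt − τ = 8.47 years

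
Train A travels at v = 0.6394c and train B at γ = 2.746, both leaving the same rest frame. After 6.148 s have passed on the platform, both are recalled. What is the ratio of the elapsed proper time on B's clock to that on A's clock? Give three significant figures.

τ_B/τ_A = 0.474

A: γ = 1/√(1 − 0.6394²) = 1/√0.5912 = 1.301. B: γ = 2.746.
τ_A/τ_B = γ_B/γ_A = 2.746/1.301 = 2.111, so τ_B/τ_A = 0.4736.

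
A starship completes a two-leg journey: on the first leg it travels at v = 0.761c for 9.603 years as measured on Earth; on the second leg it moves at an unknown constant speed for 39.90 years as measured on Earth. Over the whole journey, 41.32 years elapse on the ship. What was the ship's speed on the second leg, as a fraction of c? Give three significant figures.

Leg 1: γ = 1/√(1 − 0.761²) = 1/√0.4209 = 1.541; τ_1 = 9.603/1.541 = 6.230 years.
Leg 2: speed unknown; τ_2 = 39.90/γ_2.
Total proper time: 6.230 + τ_2 = 41.32, so τ_2 = 41.32 − 6.230 = 35.09 years.
γ_2 = 39.90/35.09 = 1.137; β = √(1 − 1/γ²) = √0.2266.

β = 0.476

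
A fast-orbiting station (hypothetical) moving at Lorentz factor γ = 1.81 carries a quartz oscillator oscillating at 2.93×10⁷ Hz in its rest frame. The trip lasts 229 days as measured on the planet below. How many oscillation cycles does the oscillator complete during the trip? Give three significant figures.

N = 3.20×10¹⁴

γ = 1.81
The oscillator's own cycle count is N = f × τ where τ is the proper time aboard the station. τ = Δt/γ = 229/1.810 = 126.5 days = 1.093×10⁷ s.
N = 2.93×10⁷ × 1.093×10⁷ = 3.203×10¹⁴.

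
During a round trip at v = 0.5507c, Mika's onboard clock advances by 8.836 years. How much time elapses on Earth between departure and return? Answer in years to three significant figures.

γ = 1/√(1 − 0.5507²) = 1/√0.6967 = 1.198
Earth-frame duration is the dilated interval: Δt = γτ = 1.198 × 8.836 years.

Δt = 10.6 years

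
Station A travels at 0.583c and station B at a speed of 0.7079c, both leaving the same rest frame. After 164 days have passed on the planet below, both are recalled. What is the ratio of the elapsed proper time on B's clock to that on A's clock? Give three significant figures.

A: γ = 1/√(1 − 0.583²) = 1/√0.6601 = 1.231. B: γ = 1/√(1 − 0.7079²) = 1/√0.4989 = 1.416.
τ_A/τ_B = γ_B/γ_A = 1.416/1.231 = 1.150, so τ_B/τ_A = 0.8693.

τ_B/τ_A = 0.869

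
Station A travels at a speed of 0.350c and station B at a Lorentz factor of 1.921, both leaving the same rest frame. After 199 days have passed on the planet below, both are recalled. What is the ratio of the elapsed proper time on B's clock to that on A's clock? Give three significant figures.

τ_B/τ_A = 0.556

A: γ = 1/√(1 − 0.350²) = 1/√0.8775 = 1.068. B: γ = 1.921.
τ_A/τ_B = γ_B/γ_A = 1.921/1.068 = 1.799, so τ_B/τ_A = 0.5557.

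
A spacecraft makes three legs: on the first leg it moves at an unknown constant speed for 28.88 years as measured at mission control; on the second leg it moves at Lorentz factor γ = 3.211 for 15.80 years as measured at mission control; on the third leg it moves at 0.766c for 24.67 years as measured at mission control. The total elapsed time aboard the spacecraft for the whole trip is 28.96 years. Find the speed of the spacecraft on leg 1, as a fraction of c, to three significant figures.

Leg 1: speed unknown; τ_1 = 28.88/γ_1.
Leg 2: γ = 3.211; τ_2 = 15.80/3.211 = 4.921 years.
Leg 3: γ = 1/√(1 − 0.766²) = 1/√0.4132 = 1.556; τ_3 = 24.67/1.556 = 15.86 years.
Total proper time: τ_1 + 4.921 + 15.86 = 28.96, so τ_1 = 28.96 − 20.78 = 8.181 years.
γ_1 = 28.88/8.181 = 3.530; β = √(1 − 1/γ²) = √0.9198.

β = 0.959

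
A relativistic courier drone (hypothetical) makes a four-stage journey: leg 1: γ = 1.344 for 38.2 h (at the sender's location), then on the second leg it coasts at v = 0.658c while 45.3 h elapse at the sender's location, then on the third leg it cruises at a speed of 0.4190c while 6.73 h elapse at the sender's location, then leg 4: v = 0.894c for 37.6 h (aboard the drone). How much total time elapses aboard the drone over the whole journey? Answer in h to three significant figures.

Leg 1: γ = 1.344; τ_1 = 38.2/1.344 = 28.42 h.
Leg 2: γ = 1/√(1 − 0.658²) = 1/√0.5670 = 1.328; τ_2 = 45.3/1.328 = 34.11 h.
Leg 3: γ = 1/√(1 − 0.4190²) = 1/√0.8244 = 1.101; τ_3 = 6.73/1.101 = 6.111 h.
Leg 4: 37.6 h is already measured aboard the drone.
Total: 28.42 + 34.11 + 6.111 + 37.60 h.

τ = 106 h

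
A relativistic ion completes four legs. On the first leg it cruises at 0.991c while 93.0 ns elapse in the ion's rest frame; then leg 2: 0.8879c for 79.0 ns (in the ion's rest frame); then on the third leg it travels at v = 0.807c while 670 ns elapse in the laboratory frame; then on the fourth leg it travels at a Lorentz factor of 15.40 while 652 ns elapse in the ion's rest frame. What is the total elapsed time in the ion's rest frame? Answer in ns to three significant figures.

τ = 1220 ns

Leg 1: 93.0 ns is already measured in the ion's rest frame.
Leg 2: 79.0 ns is already measured in the ion's rest frame.
Leg 3: γ = 1/√(1 − 0.807²) = 1/√0.3488 = 1.693; τ_3 = 670/1.693 = 395.7 ns.
Leg 4: 652 ns is already measured in the ion's rest frame.
Total: 93.00 + 79.00 + 395.7 + 652.0 ns.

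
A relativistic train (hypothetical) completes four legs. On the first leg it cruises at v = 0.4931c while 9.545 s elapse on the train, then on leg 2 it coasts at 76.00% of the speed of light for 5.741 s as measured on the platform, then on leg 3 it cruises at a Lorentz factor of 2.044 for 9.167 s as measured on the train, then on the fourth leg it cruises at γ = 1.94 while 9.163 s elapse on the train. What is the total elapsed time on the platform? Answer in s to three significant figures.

Leg 1: γ = 1/√(1 − 0.4931²) = 1/√0.7569 = 1.149; Δt_1 = 1.149 × 9.545 = 10.97 s.
Leg 2: 5.741 s is already measured on the platform.
Leg 3: γ = 2.044; Δt_3 = 2.044 × 9.167 = 18.74 s.
Leg 4: γ = 1.94; Δt_4 = 1.940 × 9.163 = 17.78 s.
Total: 10.97 + 5.741 + 18.74 + 17.78 s.

Δt = 53.2 s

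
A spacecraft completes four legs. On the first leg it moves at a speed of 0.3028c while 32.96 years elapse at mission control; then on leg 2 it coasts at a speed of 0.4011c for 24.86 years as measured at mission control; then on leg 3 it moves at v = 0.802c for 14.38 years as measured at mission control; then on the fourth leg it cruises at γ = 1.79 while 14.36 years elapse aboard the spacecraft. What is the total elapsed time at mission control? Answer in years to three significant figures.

Δt = 97.9 years

Leg 1: 32.96 years is already measured at mission control.
Leg 2: 24.86 years is already measured at mission control.
Leg 3: 14.38 years is already measured at mission control.
Leg 4: γ = 1.79; Δt_4 = 1.790 × 14.36 = 25.70 years.
Total: 32.96 + 24.86 + 14.38 + 25.70 years.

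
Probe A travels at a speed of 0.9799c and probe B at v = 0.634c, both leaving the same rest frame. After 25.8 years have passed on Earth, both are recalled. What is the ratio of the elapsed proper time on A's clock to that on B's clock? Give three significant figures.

τ_A/τ_B = 0.258

A: γ = 1/√(1 − 0.9799²) = 1/√0.03980 = 5.013. B: γ = 1/√(1 − 0.634²) = 1/√0.5980 = 1.293.
τ_A/τ_B = γ_B/γ_A = 1.293/5.013 = 0.2580, so τ_A/τ_B = 0.2580.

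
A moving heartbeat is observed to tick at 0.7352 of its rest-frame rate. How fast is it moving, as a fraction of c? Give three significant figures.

Rate ratio = 1/γ, so γ = 1/0.7352 = 1.360.
β = √(1 − 1/γ²) = √(1 − 0.7352²) = √0.4595

β = 0.678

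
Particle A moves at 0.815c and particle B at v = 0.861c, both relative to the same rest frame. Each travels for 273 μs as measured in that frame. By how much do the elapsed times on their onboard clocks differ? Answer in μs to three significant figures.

A: γ = 1/√(1 − 0.815²) = 1/√0.3358 = 1.726; τ_A = 273/1.726 = 158.2 μs.
B: γ = 1/√(1 − 0.861²) = 1/√0.2587 = 1.966; τ_B = 273/1.966 = 138.8 μs.

|τ_A − τ_B| = 19.3 μs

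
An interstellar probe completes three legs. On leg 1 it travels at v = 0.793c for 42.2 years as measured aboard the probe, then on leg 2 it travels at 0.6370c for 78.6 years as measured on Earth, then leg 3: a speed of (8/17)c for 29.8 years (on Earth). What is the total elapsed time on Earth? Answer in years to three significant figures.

Leg 1: γ = 1/√(1 − 0.793²) = 1/√0.3712 = 1.641; Δt_1 = 1.641 × 42.2 = 69.27 years.
Leg 2: 78.6 years is already measured on Earth.
Leg 3: 29.8 years is already measured on Earth.
Total: 69.27 + 78.60 + 29.80 years.

Δt = 178 years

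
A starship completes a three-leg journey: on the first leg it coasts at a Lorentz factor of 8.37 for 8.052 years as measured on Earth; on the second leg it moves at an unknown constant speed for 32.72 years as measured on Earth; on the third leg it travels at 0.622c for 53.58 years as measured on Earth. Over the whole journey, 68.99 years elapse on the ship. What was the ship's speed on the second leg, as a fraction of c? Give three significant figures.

β = 0.604

Leg 1: γ = 8.37; τ_1 = 8.052/8.370 = 0.9620 years.
Leg 2: speed unknown; τ_2 = 32.72/γ_2.
Leg 3: γ = 1/√(1 − 0.622²) = 1/√0.6131 = 1.277; τ_3 = 53.58/1.277 = 41.95 years.
Total proper time: 0.9620 + τ_2 + 41.95 = 68.99, so τ_2 = 68.99 − 42.92 = 26.07 years.
γ_2 = 32.72/26.07 = 1.255; β = √(1 − 1/γ²) = √0.3650.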